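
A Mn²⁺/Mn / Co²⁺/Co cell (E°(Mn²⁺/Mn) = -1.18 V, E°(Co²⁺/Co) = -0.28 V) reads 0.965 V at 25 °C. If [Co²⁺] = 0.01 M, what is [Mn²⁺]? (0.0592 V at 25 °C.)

6.4 × 10^-5 M

From the Nernst equation, log Q = n(E° − E)/0.0592 = 2(0.90 − 0.965)/0.0592 = -2.196, so Q = 0.00637.
With Q = [Mn²⁺]/[Co²⁺] and the known concentrations, [Mn²⁺] in the numerator gives [Mn²⁺] = 6.4 × 10^-5 M.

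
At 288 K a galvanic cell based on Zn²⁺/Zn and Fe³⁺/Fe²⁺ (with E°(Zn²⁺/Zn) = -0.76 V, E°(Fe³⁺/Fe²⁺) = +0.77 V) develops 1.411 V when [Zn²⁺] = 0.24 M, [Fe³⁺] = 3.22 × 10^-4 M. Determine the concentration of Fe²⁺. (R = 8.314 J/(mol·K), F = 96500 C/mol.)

From the Nernst equation, ln Q = nF(E° − E)/RT = 2×96500×(1.53 − 1.411)/(8.314×288) = 9.592, so Q = 1.46 × 10^4.
With Q = [Zn²⁺]·[Fe²⁺]^2/[Fe³⁺]^2 and the known concentrations, [Fe²⁺]^2 in the numerator gives [Fe²⁺] = 0.08 M.

0.08 M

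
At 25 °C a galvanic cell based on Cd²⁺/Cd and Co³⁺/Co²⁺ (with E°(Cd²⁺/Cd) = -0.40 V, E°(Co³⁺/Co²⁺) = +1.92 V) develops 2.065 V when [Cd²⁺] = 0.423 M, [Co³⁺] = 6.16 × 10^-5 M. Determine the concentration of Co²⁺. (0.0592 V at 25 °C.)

1.9 M

From the Nernst equation, log Q = n(E° − E)/0.0592 = 2(2.32 − 2.065)/0.0592 = 8.615, so Q = 4.12 × 10^8.
With Q = [Cd²⁺]·[Co²⁺]^2/[Co³⁺]^2 and the known concentrations, [Co²⁺]^2 in the numerator gives [Co²⁺] = 1.9 M.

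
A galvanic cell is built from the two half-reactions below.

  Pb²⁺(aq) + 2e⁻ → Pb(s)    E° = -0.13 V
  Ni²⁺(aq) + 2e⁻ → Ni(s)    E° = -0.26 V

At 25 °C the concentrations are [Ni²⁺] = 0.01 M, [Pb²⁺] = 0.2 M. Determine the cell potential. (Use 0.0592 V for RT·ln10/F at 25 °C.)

The Pb²⁺/Pb couple has the higher reduction potential and acts as the cathode, so E°_cell = -0.13 − (-0.26) = 0.13 V.
Balancing electrons gives n = 2; the reaction quotient is Q = [Ni²⁺]/[Pb²⁺] = 0.0500.
At 25 °C, E = E° − (0.0592/n) log Q = 0.13 − (0.0592/2)(-1.301) = 0.130 + 0.039 = 0.169 V.

0.169 V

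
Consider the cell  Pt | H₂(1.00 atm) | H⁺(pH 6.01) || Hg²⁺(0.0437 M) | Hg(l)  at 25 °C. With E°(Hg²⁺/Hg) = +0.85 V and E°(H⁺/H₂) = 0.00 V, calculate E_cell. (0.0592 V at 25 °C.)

The Hg²⁺/Hg couple is the cathode, so E°_cell = 0.85 V; n = 2.
[H⁺] = 10^(−6.01) = 9.8 × 10^-7 M, and Q = [H⁺]^2 / ([Hg²⁺]·P(H₂)) = 2.19 × 10^-11.
E = E° − (0.0592/2) log Q = 0.85 − (0.0592/2)(-10.660) = 1.166 V.

1.17 V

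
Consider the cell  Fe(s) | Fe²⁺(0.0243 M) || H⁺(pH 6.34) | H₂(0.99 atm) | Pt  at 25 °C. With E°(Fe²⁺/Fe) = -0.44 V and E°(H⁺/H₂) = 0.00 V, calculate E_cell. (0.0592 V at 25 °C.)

The hydrogen couple is the cathode, so E°_cell = 0.44 V; n = 2.
[H⁺] = 10^(−6.34) = 4.6 × 10^-7 M, and Q = [Fe²⁺]·P(H₂) / [H⁺]^2 = 1.15 × 10^11.
E = E° − (0.0592/2) log Q = 0.44 − (0.0592/2)(11.061) = 0.113 V.

0.11 V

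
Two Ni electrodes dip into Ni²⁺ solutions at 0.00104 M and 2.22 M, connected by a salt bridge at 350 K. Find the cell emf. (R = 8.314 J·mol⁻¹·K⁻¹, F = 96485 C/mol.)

Both half-cells are Ni²⁺/Ni, so E°_cell = 0. The concentrated side is the cathode; the cell reaction moves Ni²⁺ from high to low concentration with n = 2.
Q = [Ni²⁺]_dilute/[Ni²⁺]_conc = 0.00104/2.22 = 4.68 × 10^-4.
E = 0 − (RT/nF) ln Q = −((8.314×350)/(2×96485))(-7.666) = 0.1156 V.

0.12 V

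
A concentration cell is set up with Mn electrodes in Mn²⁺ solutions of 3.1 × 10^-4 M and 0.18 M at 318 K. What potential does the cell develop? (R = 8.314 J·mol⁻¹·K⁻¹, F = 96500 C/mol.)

0.087 V

Both half-cells are Mn²⁺/Mn, so E°_cell = 0. The concentrated side is the cathode; the cell reaction moves Mn²⁺ from high to low concentration with n = 2.
Q = [Mn²⁺]_dilute/[Mn²⁺]_conc = 3.1 × 10^-4/0.18 = 0.00172.
E = 0 − (RT/nF) ln Q = −((8.314×318)/(2×96500))(-6.364) = 0.0872 V.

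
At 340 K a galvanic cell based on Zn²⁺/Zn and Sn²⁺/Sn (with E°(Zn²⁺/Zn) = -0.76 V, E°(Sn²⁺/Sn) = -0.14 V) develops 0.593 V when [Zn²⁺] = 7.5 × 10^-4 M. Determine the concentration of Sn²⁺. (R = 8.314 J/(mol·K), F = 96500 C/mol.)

From the Nernst equation, ln Q = nF(E° − E)/RT = 2×96500×(0.62 − 0.593)/(8.314×340) = 1.843, so Q = 6.32.
With Q = [Zn²⁺]/[Sn²⁺] and the known concentrations, [Sn²⁺] in the denominator gives [Sn²⁺] = 1.2 × 10^-4 M.

1.2 × 10^-4 M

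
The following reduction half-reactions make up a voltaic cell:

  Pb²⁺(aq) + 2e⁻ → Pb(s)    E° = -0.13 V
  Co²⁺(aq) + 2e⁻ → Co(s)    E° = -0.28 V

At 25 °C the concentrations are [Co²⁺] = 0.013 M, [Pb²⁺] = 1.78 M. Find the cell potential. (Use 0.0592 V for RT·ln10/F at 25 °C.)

The Pb²⁺/Pb couple has the higher reduction potential and acts as the cathode, so E°_cell = -0.13 − (-0.28) = 0.15 V.
Balancing electrons gives n = 2; the reaction quotient is Q = [Co²⁺]/[Pb²⁺] = 0.00730.
At 25 °C, E = E° − (0.0592/n) log Q = 0.15 − (0.0592/2)(-2.136) = 0.150 + 0.063 = 0.213 V.

0.213 V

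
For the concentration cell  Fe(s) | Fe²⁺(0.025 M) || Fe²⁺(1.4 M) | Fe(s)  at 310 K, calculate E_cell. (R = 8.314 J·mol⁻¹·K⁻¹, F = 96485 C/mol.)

0.054 V

Both half-cells are Fe²⁺/Fe, so E°_cell = 0. The concentrated side is the cathode; the cell reaction moves Fe²⁺ from high to low concentration with n = 2.
Q = [Fe²⁺]_dilute/[Fe²⁺]_conc = 0.025/1.4 = 0.0179.
E = 0 − (RT/nF) ln Q = −((8.314×310)/(2×96485))(-4.025) = 0.0538 V.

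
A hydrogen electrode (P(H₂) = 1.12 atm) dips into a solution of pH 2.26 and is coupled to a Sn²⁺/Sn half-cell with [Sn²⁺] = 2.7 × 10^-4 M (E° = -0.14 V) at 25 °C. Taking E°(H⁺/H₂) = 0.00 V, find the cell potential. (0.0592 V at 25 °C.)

The hydrogen couple is the cathode, so E°_cell = 0.14 V; n = 2.
[H⁺] = 10^(−2.26) = 0.0055 M, and Q = [Sn²⁺]·P(H₂) / [H⁺]^2 = 10.0.
E = E° − (0.0592/2) log Q = 0.14 − (0.0592/2)(1.001) = 0.110 V.

0.11 V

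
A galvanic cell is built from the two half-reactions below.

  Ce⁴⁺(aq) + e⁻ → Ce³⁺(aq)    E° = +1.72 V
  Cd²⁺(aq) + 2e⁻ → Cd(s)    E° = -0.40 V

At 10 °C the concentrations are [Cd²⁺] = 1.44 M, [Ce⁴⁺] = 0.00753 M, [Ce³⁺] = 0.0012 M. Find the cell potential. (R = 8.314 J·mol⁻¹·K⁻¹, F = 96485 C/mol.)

2.16 V

The Ce⁴⁺/Ce³⁺ couple has the higher reduction potential and acts as the cathode, so E°_cell = +1.72 − (-0.40) = 2.12 V.
Balancing electrons gives n = 2; the reaction quotient is Q = [Cd²⁺]·[Ce³⁺]^2/[Ce⁴⁺]^2 = 0.0366.
E = E° − (RT/nF) ln Q = 2.12 − (8.314×283)/(2×96485) × (-3.309) = 2.120 + 0.040 = 2.160 V.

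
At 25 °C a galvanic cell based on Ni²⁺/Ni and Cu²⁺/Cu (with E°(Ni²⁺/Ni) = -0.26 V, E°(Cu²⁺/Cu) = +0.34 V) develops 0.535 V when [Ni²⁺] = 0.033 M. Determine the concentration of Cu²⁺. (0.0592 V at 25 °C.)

2.1 × 10^-4 M

From the Nernst equation, log Q = n(E° − E)/0.0592 = 2(0.60 − 0.535)/0.0592 = 2.196, so Q = 157.
With Q = [Ni²⁺]/[Cu²⁺] and the known concentrations, [Cu²⁺] in the denominator gives [Cu²⁺] = 2.1 × 10^-4 M.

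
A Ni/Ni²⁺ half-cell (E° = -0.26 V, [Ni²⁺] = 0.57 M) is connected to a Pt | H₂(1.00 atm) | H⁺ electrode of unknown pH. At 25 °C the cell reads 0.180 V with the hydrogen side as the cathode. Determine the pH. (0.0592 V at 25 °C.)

E°_cell = 0.26 V and n = 2.
log Q = n(E° − E)/0.0592 = 2×(0.26 − 0.180)/0.0592 = 2.703.
With Q = [Ni²⁺]·P(H₂) / [H⁺]^2, solving for [H⁺] gives log[H⁺] = -1.473, so pH = 1.47.

pH = 1.47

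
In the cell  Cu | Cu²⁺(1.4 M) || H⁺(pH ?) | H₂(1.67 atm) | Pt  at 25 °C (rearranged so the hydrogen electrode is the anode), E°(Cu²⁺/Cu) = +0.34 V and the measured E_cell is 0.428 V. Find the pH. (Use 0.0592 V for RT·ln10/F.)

pH = 1.30

E°_cell = 0.34 V and n = 2.
log Q = n(E° − E)/0.0592 = 2×(0.34 − 0.428)/0.0592 = -2.973.
With Q = [H⁺]^2 / ([Cu²⁺]·P(H₂)), solving for [H⁺] gives log[H⁺] = -1.302, so pH = 1.30.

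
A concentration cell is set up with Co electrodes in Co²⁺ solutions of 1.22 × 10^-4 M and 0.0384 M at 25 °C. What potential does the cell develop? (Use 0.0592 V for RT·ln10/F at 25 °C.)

0.074 V

Both half-cells are Co²⁺/Co, so E°_cell = 0. The concentrated side is the cathode; the cell reaction moves Co²⁺ from high to low concentration with n = 2.
Q = [Co²⁺]_dilute/[Co²⁺]_conc = 1.22 × 10^-4/0.0384 = 0.00318.
E = 0 − (0.0592/2) log Q = −(0.0592/2)(-2.498) = 0.0739 V.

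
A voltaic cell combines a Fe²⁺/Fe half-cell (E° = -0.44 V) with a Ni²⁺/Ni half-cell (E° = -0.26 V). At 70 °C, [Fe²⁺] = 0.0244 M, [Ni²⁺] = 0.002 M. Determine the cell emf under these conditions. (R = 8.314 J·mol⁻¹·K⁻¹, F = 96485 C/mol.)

0.143 V

The Ni²⁺/Ni couple has the higher reduction potential and acts as the cathode, so E°_cell = -0.26 − (-0.44) = 0.18 V.
Balancing electrons gives n = 2; the reaction quotient is Q = [Fe²⁺]/[Ni²⁺] = 12.2.
E = E° − (RT/nF) ln Q = 0.18 − (8.314×343)/(2×96485) × (2.501) = 0.180 − 0.037 = 0.143 V.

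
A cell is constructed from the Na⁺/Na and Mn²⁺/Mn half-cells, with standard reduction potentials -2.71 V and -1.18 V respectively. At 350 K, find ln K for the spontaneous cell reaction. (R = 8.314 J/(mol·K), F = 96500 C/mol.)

E°_cell = -1.18 − (-2.71) = 1.53 V, with n = 2 electrons transferred.
At equilibrium E = 0, so the Nernst equation gives ln K = nFE°/RT = (2)(96500)(1.53)/((8.314)(350)) = 101.48.

ln K = 101.5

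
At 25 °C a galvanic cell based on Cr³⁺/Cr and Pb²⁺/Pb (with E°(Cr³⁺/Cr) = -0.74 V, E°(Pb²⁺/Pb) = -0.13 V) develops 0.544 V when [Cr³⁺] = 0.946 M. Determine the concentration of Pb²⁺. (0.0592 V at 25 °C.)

0.0057 M

From the Nernst equation, log Q = n(E° − E)/0.0592 = 6(0.61 − 0.544)/0.0592 = 6.689, so Q = 4.89 × 10^6.
With Q = [Cr³⁺]^2/[Pb²⁺]^3 and the known concentrations, [Pb²⁺]^3 in the denominator gives [Pb²⁺] = 0.0057 M.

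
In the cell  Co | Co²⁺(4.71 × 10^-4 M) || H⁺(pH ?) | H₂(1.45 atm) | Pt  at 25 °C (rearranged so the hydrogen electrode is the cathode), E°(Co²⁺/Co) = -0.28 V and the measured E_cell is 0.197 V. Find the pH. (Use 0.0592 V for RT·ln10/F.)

E°_cell = 0.28 V and n = 2.
log Q = n(E° − E)/0.0592 = 2×(0.28 − 0.197)/0.0592 = 2.804.
With Q = [Co²⁺]·P(H₂) / [H⁺]^2, solving for [H⁺] gives log[H⁺] = -2.985, so pH = 2.98.

pH = 2.98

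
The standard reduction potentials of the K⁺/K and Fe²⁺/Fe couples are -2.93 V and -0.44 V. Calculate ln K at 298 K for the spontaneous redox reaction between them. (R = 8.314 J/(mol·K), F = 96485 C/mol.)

E°_cell = -0.44 − (-2.93) = 2.49 V, with n = 2 electrons transferred.
At equilibrium E = 0, so the Nernst equation gives ln K = nFE°/RT = (2)(96485)(2.49)/((8.314)(298)) = 193.94.

ln K = 193.9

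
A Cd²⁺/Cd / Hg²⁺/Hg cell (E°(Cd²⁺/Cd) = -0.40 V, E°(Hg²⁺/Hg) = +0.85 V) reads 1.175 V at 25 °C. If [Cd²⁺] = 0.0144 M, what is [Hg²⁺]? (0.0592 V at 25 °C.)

4.2 × 10^-5 M

From the Nernst equation, log Q = n(E° − E)/0.0592 = 2(1.25 − 1.175)/0.0592 = 2.534, so Q = 342.
With Q = [Cd²⁺]/[Hg²⁺] and the known concentrations, [Hg²⁺] in the denominator gives [Hg²⁺] = 4.2 × 10^-5 M.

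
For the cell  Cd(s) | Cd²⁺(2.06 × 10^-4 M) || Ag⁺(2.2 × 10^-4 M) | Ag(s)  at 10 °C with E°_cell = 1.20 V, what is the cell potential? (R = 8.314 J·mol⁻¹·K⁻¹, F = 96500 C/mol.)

Balancing electrons gives n = 2; the reaction quotient is Q = [Cd²⁺]/[Ag⁺]^2 = 4260.
E = E° − (RT/nF) ln Q = 1.20 − (8.314×283)/(2×96500) × (8.356) = 1.200 − 0.102 = 1.098 V.

1.10 V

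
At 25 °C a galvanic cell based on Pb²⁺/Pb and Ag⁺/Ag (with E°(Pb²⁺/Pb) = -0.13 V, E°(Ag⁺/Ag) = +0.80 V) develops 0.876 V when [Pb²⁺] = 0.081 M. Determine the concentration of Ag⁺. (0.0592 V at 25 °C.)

0.035 M

From the Nernst equation, log Q = n(E° − E)/0.0592 = 2(0.93 − 0.876)/0.0592 = 1.824, so Q = 66.7.
With Q = [Pb²⁺]/[Ag⁺]^2 and the known concentrations, [Ag⁺]^2 in the denominator gives [Ag⁺] = 0.035 M.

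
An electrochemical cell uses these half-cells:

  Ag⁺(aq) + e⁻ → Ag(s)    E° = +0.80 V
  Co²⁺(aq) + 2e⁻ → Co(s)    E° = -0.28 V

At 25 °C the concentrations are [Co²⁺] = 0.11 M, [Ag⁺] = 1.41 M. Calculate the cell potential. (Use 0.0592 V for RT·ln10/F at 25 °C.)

The Ag⁺/Ag couple has the higher reduction potential and acts as the cathode, so E°_cell = +0.80 − (-0.28) = 1.08 V.
Balancing electrons gives n = 2; the reaction quotient is Q = [Co²⁺]/[Ag⁺]^2 = 0.0553.
At 25 °C, E = E° − (0.0592/n) log Q = 1.08 − (0.0592/2)(-1.257) = 1.080 + 0.037 = 1.117 V.

1.12 V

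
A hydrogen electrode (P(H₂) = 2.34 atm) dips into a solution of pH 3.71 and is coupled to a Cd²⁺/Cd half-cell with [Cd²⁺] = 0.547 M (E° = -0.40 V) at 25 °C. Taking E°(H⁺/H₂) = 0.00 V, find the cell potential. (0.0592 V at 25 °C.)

The hydrogen couple is the cathode, so E°_cell = 0.40 V; n = 2.
[H⁺] = 10^(−3.71) = 1.9 × 10^-4 M, and Q = [Cd²⁺]·P(H₂) / [H⁺]^2 = 3.37 × 10^7.
E = E° − (0.0592/2) log Q = 0.40 − (0.0592/2)(7.527) = 0.177 V.

0.18 V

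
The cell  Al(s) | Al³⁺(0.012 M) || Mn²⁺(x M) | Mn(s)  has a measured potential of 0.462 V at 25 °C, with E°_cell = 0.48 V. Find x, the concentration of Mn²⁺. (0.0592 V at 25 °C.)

0.013 M

From the Nernst equation, log Q = n(E° − E)/0.0592 = 6(0.48 − 0.462)/0.0592 = 1.824, so Q = 66.7.
With Q = [Al³⁺]^2/[Mn²⁺]^3 and the known concentrations, [Mn²⁺]^3 in the denominator gives [Mn²⁺] = 0.013 M.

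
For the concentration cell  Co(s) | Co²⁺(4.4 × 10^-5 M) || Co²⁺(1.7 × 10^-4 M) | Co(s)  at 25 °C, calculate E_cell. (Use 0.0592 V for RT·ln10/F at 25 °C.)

0.017 V

Both half-cells are Co²⁺/Co, so E°_cell = 0. The concentrated side is the cathode; the cell reaction moves Co²⁺ from high to low concentration with n = 2.
Q = [Co²⁺]_dilute/[Co²⁺]_conc = 4.4 × 10^-5/1.7 × 10^-4 = 0.259.
E = 0 − (0.0592/2) log Q = −(0.0592/2)(-0.587) = 0.0174 V.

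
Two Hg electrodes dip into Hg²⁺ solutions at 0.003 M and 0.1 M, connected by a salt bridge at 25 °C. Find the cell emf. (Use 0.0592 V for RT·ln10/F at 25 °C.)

Both half-cells are Hg²⁺/Hg, so E°_cell = 0. The concentrated side is the cathode; the cell reaction moves Hg²⁺ from high to low concentration with n = 2.
Q = [Hg²⁺]_dilute/[Hg²⁺]_conc = 0.003/0.1 = 0.0300.
E = 0 − (0.0592/2) log Q = −(0.0592/2)(-1.523) = 0.0451 V.

0.045 V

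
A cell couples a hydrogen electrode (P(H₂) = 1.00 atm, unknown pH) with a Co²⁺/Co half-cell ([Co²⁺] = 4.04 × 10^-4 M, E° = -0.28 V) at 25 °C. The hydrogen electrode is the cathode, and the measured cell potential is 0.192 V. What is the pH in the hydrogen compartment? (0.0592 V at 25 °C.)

E°_cell = 0.28 V and n = 2.
log Q = n(E° − E)/0.0592 = 2×(0.28 − 0.192)/0.0592 = 2.973.
With Q = [Co²⁺]·P(H₂) / [H⁺]^2, solving for [H⁺] gives log[H⁺] = -3.183, so pH = 3.18.

pH = 3.18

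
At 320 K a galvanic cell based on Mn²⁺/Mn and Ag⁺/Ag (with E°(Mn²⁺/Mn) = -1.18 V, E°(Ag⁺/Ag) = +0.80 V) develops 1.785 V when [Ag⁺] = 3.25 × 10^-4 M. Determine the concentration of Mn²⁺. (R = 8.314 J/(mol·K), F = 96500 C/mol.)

From the Nernst equation, ln Q = nF(E° − E)/RT = 2×96500×(1.98 − 1.785)/(8.314×320) = 14.146, so Q = 1.39 × 10^6.
With Q = [Mn²⁺]/[Ag⁺]^2 and the known concentrations, [Mn²⁺] in the numerator gives [Mn²⁺] = 0.15 M.

0.15 M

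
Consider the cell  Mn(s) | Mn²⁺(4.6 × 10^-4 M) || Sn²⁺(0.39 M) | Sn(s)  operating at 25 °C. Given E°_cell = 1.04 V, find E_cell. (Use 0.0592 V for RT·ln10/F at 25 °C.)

Balancing electrons gives n = 2; the reaction quotient is Q = [Mn²⁺]/[Sn²⁺] = 0.00118.
At 25 °C, E = E° − (0.0592/n) log Q = 1.04 − (0.0592/2)(-2.928) = 1.040 + 0.087 = 1.127 V.

1.13 V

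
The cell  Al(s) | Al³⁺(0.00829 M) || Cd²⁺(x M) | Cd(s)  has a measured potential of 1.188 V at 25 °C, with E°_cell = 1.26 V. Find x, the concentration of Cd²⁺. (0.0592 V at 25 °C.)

1.5 × 10^-4 M

From the Nernst equation, log Q = n(E° − E)/0.0592 = 6(1.26 − 1.188)/0.0592 = 7.297, so Q = 1.98 × 10^7.
With Q = [Al³⁺]^2/[Cd²⁺]^3 and the known concentrations, [Cd²⁺]^3 in the denominator gives [Cd²⁺] = 1.5 × 10^-4 M.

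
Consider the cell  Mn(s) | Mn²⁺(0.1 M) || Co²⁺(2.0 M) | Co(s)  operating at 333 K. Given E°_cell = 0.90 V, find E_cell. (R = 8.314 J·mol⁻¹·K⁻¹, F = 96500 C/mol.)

0.943 V

Balancing electrons gives n = 2; the reaction quotient is Q = [Mn²⁺]/[Co²⁺] = 0.0500.
E = E° − (RT/nF) ln Q = 0.90 − (8.314×333)/(2×96500) × (-2.996) = 0.900 + 0.043 = 0.943 V.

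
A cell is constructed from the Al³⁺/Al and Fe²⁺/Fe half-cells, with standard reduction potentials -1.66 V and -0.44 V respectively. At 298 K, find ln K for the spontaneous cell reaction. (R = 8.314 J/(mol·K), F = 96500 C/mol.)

E°_cell = -0.44 − (-1.66) = 1.22 V, with n = 6 electrons transferred.
At equilibrium E = 0, so the Nernst equation gives ln K = nFE°/RT = (6)(96500)(1.22)/((8.314)(298)) = 285.11.

ln K = 285.1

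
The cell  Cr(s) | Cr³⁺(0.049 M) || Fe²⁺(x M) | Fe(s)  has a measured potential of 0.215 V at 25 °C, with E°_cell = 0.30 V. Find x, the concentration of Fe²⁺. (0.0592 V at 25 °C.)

From the Nernst equation, log Q = n(E° − E)/0.0592 = 6(0.30 − 0.215)/0.0592 = 8.615, so Q = 4.12 × 10^8.
With Q = [Cr³⁺]^2/[Fe²⁺]^3 and the known concentrations, [Fe²⁺]^3 in the denominator gives [Fe²⁺] = 1.8 × 10^-4 M.

1.8 × 10^-4 M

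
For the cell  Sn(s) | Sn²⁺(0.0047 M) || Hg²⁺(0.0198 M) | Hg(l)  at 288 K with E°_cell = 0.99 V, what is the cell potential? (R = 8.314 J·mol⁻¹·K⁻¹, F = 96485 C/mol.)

1.01 V

Balancing electrons gives n = 2; the reaction quotient is Q = [Sn²⁺]/[Hg²⁺] = 0.237.
E = E° − (RT/nF) ln Q = 0.99 − (8.314×288)/(2×96485) × (-1.438) = 0.990 + 0.018 = 1.008 V.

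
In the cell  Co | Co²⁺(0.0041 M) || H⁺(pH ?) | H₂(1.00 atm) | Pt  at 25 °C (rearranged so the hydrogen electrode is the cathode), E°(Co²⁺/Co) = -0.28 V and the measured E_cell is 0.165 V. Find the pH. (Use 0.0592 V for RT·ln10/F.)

pH = 3.14

E°_cell = 0.28 V and n = 2.
log Q = n(E° − E)/0.0592 = 2×(0.28 − 0.165)/0.0592 = 3.885.
With Q = [Co²⁺]·P(H₂) / [H⁺]^2, solving for [H⁺] gives log[H⁺] = -3.136, so pH = 3.14.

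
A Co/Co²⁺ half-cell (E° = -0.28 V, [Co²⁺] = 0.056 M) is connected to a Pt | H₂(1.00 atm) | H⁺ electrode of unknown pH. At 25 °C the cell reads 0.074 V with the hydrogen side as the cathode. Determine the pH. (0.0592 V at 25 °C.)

E°_cell = 0.28 V and n = 2.
log Q = n(E° − E)/0.0592 = 2×(0.28 − 0.074)/0.0592 = 6.959.
With Q = [Co²⁺]·P(H₂) / [H⁺]^2, solving for [H⁺] gives log[H⁺] = -4.106, so pH = 4.11.

pH = 4.11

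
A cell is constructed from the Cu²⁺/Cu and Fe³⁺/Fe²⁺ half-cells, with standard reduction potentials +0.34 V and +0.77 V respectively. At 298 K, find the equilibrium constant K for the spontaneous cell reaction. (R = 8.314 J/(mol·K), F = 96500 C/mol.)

3.5 × 10^14

E°_cell = +0.77 − (+0.34) = 0.43 V, with n = 2 electrons transferred.
At equilibrium E = 0, so the Nernst equation gives ln K = nFE°/RT = (2)(96500)(0.43)/((8.314)(298)) = 33.50.
K = e^33.50 = 3.5 × 10^14.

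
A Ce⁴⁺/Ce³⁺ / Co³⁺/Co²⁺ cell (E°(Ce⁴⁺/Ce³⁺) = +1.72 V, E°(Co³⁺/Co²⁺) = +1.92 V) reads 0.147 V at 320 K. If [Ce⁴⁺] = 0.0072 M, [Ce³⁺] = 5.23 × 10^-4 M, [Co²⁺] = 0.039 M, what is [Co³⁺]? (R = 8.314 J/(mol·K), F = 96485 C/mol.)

0.079 M

From the Nernst equation, ln Q = nF(E° − E)/RT = 1×96485×(0.20 − 0.147)/(8.314×320) = 1.922, so Q = 6.84.
With Q = [Ce⁴⁺]·[Co²⁺]/([Ce³⁺]·[Co³⁺]) and the known concentrations, [Co³⁺] in the denominator gives [Co³⁺] = 0.079 M.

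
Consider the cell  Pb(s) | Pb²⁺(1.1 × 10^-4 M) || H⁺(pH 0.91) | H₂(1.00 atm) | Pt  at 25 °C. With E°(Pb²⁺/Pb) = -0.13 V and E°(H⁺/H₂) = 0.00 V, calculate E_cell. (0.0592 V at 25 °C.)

0.19 V

The hydrogen couple is the cathode, so E°_cell = 0.13 V; n = 2.
[H⁺] = 10^(−0.91) = 0.12 M, and Q = [Pb²⁺]·P(H₂) / [H⁺]^2 = 0.00727.
E = E° − (0.0592/2) log Q = 0.13 − (0.0592/2)(-2.139) = 0.193 V.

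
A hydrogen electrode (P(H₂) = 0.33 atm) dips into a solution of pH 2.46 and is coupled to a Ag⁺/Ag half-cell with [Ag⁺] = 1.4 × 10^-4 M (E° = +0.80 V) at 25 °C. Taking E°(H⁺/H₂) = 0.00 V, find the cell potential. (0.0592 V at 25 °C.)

0.70 V

The Ag⁺/Ag couple is the cathode, so E°_cell = 0.80 V; n = 2.
[H⁺] = 10^(−2.46) = 0.0035 M, and Q = [H⁺]^2 / ([Ag⁺]^2·P(H₂)) = 1860.
E = E° − (0.0592/2) log Q = 0.80 − (0.0592/2)(3.269) = 0.703 V.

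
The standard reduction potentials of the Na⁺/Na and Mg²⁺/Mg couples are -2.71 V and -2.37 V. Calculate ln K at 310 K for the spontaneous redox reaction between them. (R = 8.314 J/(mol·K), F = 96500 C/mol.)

E°_cell = -2.37 − (-2.71) = 0.34 V, with n = 2 electrons transferred.
At equilibrium E = 0, so the Nernst equation gives ln K = nFE°/RT = (2)(96500)(0.34)/((8.314)(310)) = 25.46.

ln K = 25.5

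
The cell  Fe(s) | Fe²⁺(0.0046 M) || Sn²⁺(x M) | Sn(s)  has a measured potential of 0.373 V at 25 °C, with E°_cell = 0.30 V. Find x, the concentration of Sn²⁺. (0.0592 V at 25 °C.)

1.3 M

From the Nernst equation, log Q = n(E° − E)/0.0592 = 2(0.30 − 0.373)/0.0592 = -2.466, so Q = 0.00342.
With Q = [Fe²⁺]/[Sn²⁺] and the known concentrations, [Sn²⁺] in the denominator gives [Sn²⁺] = 1.3 M.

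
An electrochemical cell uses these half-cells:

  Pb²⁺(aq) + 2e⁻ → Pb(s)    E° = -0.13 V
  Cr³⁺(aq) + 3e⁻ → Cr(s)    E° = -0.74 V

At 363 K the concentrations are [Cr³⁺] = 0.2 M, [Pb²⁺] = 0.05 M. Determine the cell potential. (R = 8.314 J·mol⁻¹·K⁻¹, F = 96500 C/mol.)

0.580 V

The Pb²⁺/Pb couple has the higher reduction potential and acts as the cathode, so E°_cell = -0.13 − (-0.74) = 0.61 V.
Balancing electrons gives n = 6; the reaction quotient is Q = [Cr³⁺]^2/[Pb²⁺]^3 = 320.
E = E° − (RT/nF) ln Q = 0.61 − (8.314×363)/(6×96500) × (5.768) = 0.610 − 0.030 = 0.580 V.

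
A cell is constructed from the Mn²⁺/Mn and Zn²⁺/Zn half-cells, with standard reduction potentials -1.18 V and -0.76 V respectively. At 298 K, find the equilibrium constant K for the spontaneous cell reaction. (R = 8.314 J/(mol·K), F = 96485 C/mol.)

1.6 × 10^14

E°_cell = -0.76 − (-1.18) = 0.42 V, with n = 2 electrons transferred.
At equilibrium E = 0, so the Nernst equation gives ln K = nFE°/RT = (2)(96485)(0.42)/((8.314)(298)) = 32.71.
K = e^32.71 = 1.6 × 10^14.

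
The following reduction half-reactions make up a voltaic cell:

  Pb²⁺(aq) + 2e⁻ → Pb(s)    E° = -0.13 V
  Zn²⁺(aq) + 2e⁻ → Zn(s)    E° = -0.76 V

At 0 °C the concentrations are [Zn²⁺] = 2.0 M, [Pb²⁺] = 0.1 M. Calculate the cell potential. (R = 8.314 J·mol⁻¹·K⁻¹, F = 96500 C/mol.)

0.595 V

The Pb²⁺/Pb couple has the higher reduction potential and acts as the cathode, so E°_cell = -0.13 − (-0.76) = 0.63 V.
Balancing electrons gives n = 2; the reaction quotient is Q = [Zn²⁺]/[Pb²⁺] = 20.0.
E = E° − (RT/nF) ln Q = 0.63 − (8.314×273)/(2×96500) × (2.996) = 0.630 − 0.035 = 0.595 V.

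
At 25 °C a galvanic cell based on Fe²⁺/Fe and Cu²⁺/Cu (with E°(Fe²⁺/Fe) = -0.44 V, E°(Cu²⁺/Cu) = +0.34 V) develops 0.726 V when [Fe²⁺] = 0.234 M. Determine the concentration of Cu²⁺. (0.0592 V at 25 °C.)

From the Nernst equation, log Q = n(E° − E)/0.0592 = 2(0.78 − 0.726)/0.0592 = 1.824, so Q = 66.7.
With Q = [Fe²⁺]/[Cu²⁺] and the known concentrations, [Cu²⁺] in the denominator gives [Cu²⁺] = 0.0035 M.

0.0035 M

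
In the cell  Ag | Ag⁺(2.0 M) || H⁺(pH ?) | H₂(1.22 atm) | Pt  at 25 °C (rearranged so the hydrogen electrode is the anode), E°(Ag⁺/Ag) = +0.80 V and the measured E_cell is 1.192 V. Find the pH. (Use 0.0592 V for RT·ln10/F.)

E°_cell = 0.80 V and n = 2.
log Q = n(E° − E)/0.0592 = 2×(0.80 − 1.192)/0.0592 = -13.243.
With Q = [H⁺]^2 / ([Ag⁺]^2·P(H₂)), solving for [H⁺] gives log[H⁺] = -6.277, so pH = 6.28.

pH = 6.28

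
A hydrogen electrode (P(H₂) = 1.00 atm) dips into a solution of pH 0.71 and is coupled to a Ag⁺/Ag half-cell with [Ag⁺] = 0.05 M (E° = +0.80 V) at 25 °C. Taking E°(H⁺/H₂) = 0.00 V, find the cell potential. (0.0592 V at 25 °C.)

0.77 V

The Ag⁺/Ag couple is the cathode, so E°_cell = 0.80 V; n = 2.
[H⁺] = 10^(−0.71) = 0.19 M, and Q = [H⁺]^2 / ([Ag⁺]^2·P(H₂)) = 15.2.
E = E° − (0.0592/2) log Q = 0.80 − (0.0592/2)(1.182) = 0.765 V.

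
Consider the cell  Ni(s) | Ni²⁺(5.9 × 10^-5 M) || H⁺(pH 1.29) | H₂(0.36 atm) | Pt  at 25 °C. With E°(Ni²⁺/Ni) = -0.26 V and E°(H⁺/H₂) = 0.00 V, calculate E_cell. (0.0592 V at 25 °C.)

The hydrogen couple is the cathode, so E°_cell = 0.26 V; n = 2.
[H⁺] = 10^(−1.29) = 0.051 M, and Q = [Ni²⁺]·P(H₂) / [H⁺]^2 = 0.00808.
E = E° − (0.0592/2) log Q = 0.26 − (0.0592/2)(-2.093) = 0.322 V.

0.32 V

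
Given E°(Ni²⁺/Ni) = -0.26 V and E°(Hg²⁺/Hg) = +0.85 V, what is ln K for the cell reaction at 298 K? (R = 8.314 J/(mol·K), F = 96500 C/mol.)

ln K = 86.5

E°_cell = +0.85 − (-0.26) = 1.11 V, with n = 2 electrons transferred.
At equilibrium E = 0, so the Nernst equation gives ln K = nFE°/RT = (2)(96500)(1.11)/((8.314)(298)) = 86.47.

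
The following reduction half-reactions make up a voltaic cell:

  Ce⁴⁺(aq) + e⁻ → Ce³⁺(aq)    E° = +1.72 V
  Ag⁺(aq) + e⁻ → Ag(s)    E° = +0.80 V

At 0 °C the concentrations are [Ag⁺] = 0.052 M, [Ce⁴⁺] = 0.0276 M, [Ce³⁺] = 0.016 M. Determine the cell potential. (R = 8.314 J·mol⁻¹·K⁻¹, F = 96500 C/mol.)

1.00 V

The Ce⁴⁺/Ce³⁺ couple has the higher reduction potential and acts as the cathode, so E°_cell = +1.72 − (+0.80) = 0.92 V.
Balancing electrons gives n = 1; the reaction quotient is Q = [Ag⁺]·[Ce³⁺]/[Ce⁴⁺] = 0.0301.
E = E° − (RT/nF) ln Q = 0.92 − (8.314×273)/(1×96500) × (-3.502) = 0.920 + 0.082 = 1.002 V.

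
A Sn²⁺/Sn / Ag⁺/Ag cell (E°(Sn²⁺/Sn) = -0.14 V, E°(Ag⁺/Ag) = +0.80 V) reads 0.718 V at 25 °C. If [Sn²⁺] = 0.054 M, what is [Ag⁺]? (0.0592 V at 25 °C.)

4.1 × 10^-5 M

From the Nernst equation, log Q = n(E° − E)/0.0592 = 2(0.94 − 0.718)/0.0592 = 7.500, so Q = 3.16 × 10^7.
With Q = [Sn²⁺]/[Ag⁺]^2 and the known concentrations, [Ag⁺]^2 in the denominator gives [Ag⁺] = 4.1 × 10^-5 M.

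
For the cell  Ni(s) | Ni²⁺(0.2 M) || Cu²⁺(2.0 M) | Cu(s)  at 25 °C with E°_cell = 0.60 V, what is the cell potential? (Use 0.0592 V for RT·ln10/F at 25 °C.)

Balancing electrons gives n = 2; the reaction quotient is Q = [Ni²⁺]/[Cu²⁺] = 0.100.
At 25 °C, E = E° − (0.0592/n) log Q = 0.60 − (0.0592/2)(-1.000) = 0.600 + 0.030 = 0.630 V.

0.630 V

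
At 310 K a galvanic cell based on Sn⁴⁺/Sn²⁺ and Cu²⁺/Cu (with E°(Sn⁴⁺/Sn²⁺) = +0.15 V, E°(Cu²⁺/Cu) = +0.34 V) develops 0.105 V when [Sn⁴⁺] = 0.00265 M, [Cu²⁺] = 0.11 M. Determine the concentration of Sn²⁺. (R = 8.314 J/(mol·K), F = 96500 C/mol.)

4.1 × 10^-5 M

From the Nernst equation, ln Q = nF(E° − E)/RT = 2×96500×(0.19 − 0.105)/(8.314×310) = 6.365, so Q = 581.
With Q = [Sn⁴⁺]/([Sn²⁺]·[Cu²⁺]) and the known concentrations, [Sn²⁺] in the denominator gives [Sn²⁺] = 4.1 × 10^-5 M.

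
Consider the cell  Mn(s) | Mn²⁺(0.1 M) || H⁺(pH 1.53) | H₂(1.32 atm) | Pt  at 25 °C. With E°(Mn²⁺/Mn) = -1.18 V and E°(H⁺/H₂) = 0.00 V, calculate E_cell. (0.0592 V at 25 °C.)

1.12 V

The hydrogen couple is the cathode, so E°_cell = 1.18 V; n = 2.
[H⁺] = 10^(−1.53) = 0.030 M, and Q = [Mn²⁺]·P(H₂) / [H⁺]^2 = 152.
E = E° − (0.0592/2) log Q = 1.18 − (0.0592/2)(2.181) = 1.115 V.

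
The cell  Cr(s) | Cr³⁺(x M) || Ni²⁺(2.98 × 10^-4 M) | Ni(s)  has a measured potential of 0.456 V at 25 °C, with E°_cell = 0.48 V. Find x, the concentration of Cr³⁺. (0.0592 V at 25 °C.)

8.5 × 10^-5 M

From the Nernst equation, log Q = n(E° − E)/0.0592 = 6(0.48 − 0.456)/0.0592 = 2.432, so Q = 271.
With Q = [Cr³⁺]^2/[Ni²⁺]^3 and the known concentrations, [Cr³⁺]^2 in the numerator gives [Cr³⁺] = 8.5 × 10^-5 M.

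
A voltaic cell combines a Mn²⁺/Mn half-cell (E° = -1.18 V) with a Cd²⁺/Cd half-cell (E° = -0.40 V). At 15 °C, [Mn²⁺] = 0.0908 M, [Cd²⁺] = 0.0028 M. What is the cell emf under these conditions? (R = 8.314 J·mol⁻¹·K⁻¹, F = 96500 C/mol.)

0.737 V

The Cd²⁺/Cd couple has the higher reduction potential and acts as the cathode, so E°_cell = -0.40 − (-1.18) = 0.78 V.
Balancing electrons gives n = 2; the reaction quotient is Q = [Mn²⁺]/[Cd²⁺] = 32.4.
E = E° − (RT/nF) ln Q = 0.78 − (8.314×288)/(2×96500) × (3.479) = 0.780 − 0.043 = 0.737 V.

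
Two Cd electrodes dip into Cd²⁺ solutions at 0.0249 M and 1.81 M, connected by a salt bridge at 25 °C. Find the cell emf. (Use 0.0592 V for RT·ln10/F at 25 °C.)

0.055 V

Both half-cells are Cd²⁺/Cd, so E°_cell = 0. The concentrated side is the cathode; the cell reaction moves Cd²⁺ from high to low concentration with n = 2.
Q = [Cd²⁺]_dilute/[Cd²⁺]_conc = 0.0249/1.81 = 0.0138.
E = 0 − (0.0592/2) log Q = −(0.0592/2)(-1.861) = 0.0551 V.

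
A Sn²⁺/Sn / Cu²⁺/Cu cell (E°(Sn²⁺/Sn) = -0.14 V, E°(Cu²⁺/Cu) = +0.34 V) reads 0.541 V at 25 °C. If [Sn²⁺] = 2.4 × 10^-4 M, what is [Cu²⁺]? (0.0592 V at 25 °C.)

From the Nernst equation, log Q = n(E° − E)/0.0592 = 2(0.48 − 0.541)/0.0592 = -2.061, so Q = 0.00869.
With Q = [Sn²⁺]/[Cu²⁺] and the known concentrations, [Cu²⁺] in the denominator gives [Cu²⁺] = 0.028 M.

0.028 M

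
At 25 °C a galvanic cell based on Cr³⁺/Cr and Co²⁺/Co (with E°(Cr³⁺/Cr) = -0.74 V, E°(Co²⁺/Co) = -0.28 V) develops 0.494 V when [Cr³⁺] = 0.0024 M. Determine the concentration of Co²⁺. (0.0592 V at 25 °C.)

From the Nernst equation, log Q = n(E° − E)/0.0592 = 6(0.46 − 0.494)/0.0592 = -3.446, so Q = 3.58 × 10^-4.
With Q = [Cr³⁺]^2/[Co²⁺]^3 and the known concentrations, [Co²⁺]^3 in the denominator gives [Co²⁺] = 0.25 M.

0.25 M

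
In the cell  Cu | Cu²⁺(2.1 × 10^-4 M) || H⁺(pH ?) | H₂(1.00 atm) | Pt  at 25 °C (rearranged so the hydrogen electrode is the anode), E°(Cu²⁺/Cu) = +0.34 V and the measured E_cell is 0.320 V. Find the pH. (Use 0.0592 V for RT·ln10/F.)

pH = 1.50

E°_cell = 0.34 V and n = 2.
log Q = n(E° − E)/0.0592 = 2×(0.34 − 0.320)/0.0592 = 0.676.
With Q = [H⁺]^2 / ([Cu²⁺]·P(H₂)), solving for [H⁺] gives log[H⁺] = -1.501, so pH = 1.50.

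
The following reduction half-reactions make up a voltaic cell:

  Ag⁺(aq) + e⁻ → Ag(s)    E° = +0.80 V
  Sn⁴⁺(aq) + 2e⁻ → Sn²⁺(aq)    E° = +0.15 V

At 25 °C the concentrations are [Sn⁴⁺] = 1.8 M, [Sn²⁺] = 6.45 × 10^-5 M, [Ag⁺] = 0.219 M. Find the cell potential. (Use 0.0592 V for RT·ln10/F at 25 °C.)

The Ag⁺/Ag couple has the higher reduction potential and acts as the cathode, so E°_cell = +0.80 − (+0.15) = 0.65 V.
Balancing electrons gives n = 2; the reaction quotient is Q = [Sn⁴⁺]/([Sn²⁺]·[Ag⁺]^2) = 5.82 × 10^5.
At 25 °C, E = E° − (0.0592/n) log Q = 0.65 − (0.0592/2)(5.765) = 0.650 − 0.171 = 0.479 V.

0.479 V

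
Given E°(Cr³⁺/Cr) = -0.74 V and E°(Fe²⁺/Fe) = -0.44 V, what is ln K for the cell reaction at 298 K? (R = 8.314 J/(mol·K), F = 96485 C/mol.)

ln K = 70.1

E°_cell = -0.44 − (-0.74) = 0.30 V, with n = 6 electrons transferred.
At equilibrium E = 0, so the Nernst equation gives ln K = nFE°/RT = (6)(96485)(0.30)/((8.314)(298)) = 70.10.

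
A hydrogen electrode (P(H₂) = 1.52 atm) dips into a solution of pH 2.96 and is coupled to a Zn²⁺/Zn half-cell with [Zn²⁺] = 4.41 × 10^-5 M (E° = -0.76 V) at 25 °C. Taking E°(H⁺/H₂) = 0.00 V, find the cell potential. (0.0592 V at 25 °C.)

The hydrogen couple is the cathode, so E°_cell = 0.76 V; n = 2.
[H⁺] = 10^(−2.96) = 0.0011 M, and Q = [Zn²⁺]·P(H₂) / [H⁺]^2 = 55.8.
E = E° − (0.0592/2) log Q = 0.76 − (0.0592/2)(1.746) = 0.708 V.

0.71 V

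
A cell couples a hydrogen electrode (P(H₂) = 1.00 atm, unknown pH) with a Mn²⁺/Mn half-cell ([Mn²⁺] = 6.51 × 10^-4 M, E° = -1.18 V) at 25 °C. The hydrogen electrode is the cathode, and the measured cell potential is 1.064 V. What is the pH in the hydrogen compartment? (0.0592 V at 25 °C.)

pH = 3.55

E°_cell = 1.18 V and n = 2.
log Q = n(E° − E)/0.0592 = 2×(1.18 − 1.064)/0.0592 = 3.919.
With Q = [Mn²⁺]·P(H₂) / [H⁺]^2, solving for [H⁺] gives log[H⁺] = -3.553, so pH = 3.55.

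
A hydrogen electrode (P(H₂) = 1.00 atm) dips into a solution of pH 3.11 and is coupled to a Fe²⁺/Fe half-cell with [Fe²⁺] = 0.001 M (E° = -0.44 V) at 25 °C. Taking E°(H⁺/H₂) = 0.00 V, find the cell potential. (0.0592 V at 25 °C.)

0.34 V

The hydrogen couple is the cathode, so E°_cell = 0.44 V; n = 2.
[H⁺] = 10^(−3.11) = 7.8 × 10^-4 M, and Q = [Fe²⁺]·P(H₂) / [H⁺]^2 = 1660.
E = E° − (0.0592/2) log Q = 0.44 − (0.0592/2)(3.220) = 0.345 V.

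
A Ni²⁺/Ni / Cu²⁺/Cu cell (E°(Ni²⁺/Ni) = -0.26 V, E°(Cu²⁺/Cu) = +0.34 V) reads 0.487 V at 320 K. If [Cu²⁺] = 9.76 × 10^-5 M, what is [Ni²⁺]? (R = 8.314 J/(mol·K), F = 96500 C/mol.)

From the Nernst equation, ln Q = nF(E° − E)/RT = 2×96500×(0.60 − 0.487)/(8.314×320) = 8.197, so Q = 3630.
With Q = [Ni²⁺]/[Cu²⁺] and the known concentrations, [Ni²⁺] in the numerator gives [Ni²⁺] = 0.35 M.

0.35 M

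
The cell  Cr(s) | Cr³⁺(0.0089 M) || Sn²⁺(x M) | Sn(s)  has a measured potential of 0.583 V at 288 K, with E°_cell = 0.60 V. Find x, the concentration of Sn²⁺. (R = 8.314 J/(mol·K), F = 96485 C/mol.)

0.011 M

From the Nernst equation, ln Q = nF(E° − E)/RT = 6×96485×(0.60 − 0.583)/(8.314×288) = 4.110, so Q = 61.0.
With Q = [Cr³⁺]^2/[Sn²⁺]^3 and the known concentrations, [Sn²⁺]^3 in the denominator gives [Sn²⁺] = 0.011 M.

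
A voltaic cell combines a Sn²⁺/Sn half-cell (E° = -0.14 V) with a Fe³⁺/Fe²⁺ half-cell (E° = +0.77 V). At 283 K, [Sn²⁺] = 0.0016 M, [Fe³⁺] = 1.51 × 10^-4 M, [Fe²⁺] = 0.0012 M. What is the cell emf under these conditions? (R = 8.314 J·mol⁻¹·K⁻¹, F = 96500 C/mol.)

The Fe³⁺/Fe²⁺ couple has the higher reduction potential and acts as the cathode, so E°_cell = +0.77 − (-0.14) = 0.91 V.
Balancing electrons gives n = 2; the reaction quotient is Q = [Sn²⁺]·[Fe²⁺]^2/[Fe³⁺]^2 = 0.101.
E = E° − (RT/nF) ln Q = 0.91 − (8.314×283)/(2×96500) × (-2.292) = 0.910 + 0.028 = 0.938 V.

0.938 V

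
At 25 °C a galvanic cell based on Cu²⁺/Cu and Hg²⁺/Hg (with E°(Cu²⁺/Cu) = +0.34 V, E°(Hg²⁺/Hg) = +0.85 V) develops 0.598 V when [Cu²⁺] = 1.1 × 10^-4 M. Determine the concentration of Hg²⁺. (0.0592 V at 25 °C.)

0.1 M

From the Nernst equation, log Q = n(E° − E)/0.0592 = 2(0.51 − 0.598)/0.0592 = -2.973, so Q = 0.00106.
With Q = [Cu²⁺]/[Hg²⁺] and the known concentrations, [Hg²⁺] in the denominator gives [Hg²⁺] = 0.1 M.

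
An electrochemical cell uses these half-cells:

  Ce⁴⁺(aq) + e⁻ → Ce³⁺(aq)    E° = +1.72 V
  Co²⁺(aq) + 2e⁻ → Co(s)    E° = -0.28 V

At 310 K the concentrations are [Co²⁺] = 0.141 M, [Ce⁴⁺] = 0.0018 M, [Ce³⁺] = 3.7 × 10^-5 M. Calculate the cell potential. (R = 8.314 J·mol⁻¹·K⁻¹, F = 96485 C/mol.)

The Ce⁴⁺/Ce³⁺ couple has the higher reduction potential and acts as the cathode, so E°_cell = +1.72 − (-0.28) = 2.00 V.
Balancing electrons gives n = 2; the reaction quotient is Q = [Co²⁺]·[Ce³⁺]^2/[Ce⁴⁺]^2 = 5.96 × 10^-5.
E = E° − (RT/nF) ln Q = 2.00 − (8.314×310)/(2×96485) × (-9.728) = 2.000 + 0.130 = 2.130 V.

2.13 V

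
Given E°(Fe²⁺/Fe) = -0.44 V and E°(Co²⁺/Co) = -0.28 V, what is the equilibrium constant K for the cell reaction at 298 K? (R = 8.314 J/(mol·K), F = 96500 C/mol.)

2.6 × 10^5

E°_cell = -0.28 − (-0.44) = 0.16 V, with n = 2 electrons transferred.
At equilibrium E = 0, so the Nernst equation gives ln K = nFE°/RT = (2)(96500)(0.16)/((8.314)(298)) = 12.46.
K = e^12.46 = 2.6 × 10^5.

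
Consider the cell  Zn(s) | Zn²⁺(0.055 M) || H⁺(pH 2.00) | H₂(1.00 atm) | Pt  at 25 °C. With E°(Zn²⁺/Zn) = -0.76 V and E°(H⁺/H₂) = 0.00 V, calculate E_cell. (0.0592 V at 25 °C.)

The hydrogen couple is the cathode, so E°_cell = 0.76 V; n = 2.
[H⁺] = 10^(−2.00) = 0.010 M, and Q = [Zn²⁺]·P(H₂) / [H⁺]^2 = 550.
E = E° − (0.0592/2) log Q = 0.76 − (0.0592/2)(2.740) = 0.679 V.

0.68 V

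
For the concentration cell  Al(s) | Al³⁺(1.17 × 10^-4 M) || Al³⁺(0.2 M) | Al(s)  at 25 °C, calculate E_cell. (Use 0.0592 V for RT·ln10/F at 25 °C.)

0.064 V

Both half-cells are Al³⁺/Al, so E°_cell = 0. The concentrated side is the cathode; the cell reaction moves Al³⁺ from high to low concentration with n = 3.
Q = [Al³⁺]_dilute/[Al³⁺]_conc = 1.17 × 10^-4/0.2 = 5.85 × 10^-4.
E = 0 − (0.0592/3) log Q = −(0.0592/3)(-3.233) = 0.0638 V.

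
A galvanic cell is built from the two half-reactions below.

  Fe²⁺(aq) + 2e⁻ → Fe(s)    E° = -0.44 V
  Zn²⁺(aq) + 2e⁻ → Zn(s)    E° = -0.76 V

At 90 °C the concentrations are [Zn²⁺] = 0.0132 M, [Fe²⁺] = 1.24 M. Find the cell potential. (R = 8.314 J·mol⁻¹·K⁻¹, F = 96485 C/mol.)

The Fe²⁺/Fe couple has the higher reduction potential and acts as the cathode, so E°_cell = -0.44 − (-0.76) = 0.32 V.
Balancing electrons gives n = 2; the reaction quotient is Q = [Zn²⁺]/[Fe²⁺] = 0.0106.
E = E° − (RT/nF) ln Q = 0.32 − (8.314×363)/(2×96485) × (-4.543) = 0.320 + 0.071 = 0.391 V.

0.391 V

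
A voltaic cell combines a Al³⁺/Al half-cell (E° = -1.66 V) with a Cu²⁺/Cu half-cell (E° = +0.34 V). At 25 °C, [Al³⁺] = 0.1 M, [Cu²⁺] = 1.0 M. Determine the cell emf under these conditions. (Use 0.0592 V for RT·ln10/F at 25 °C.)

The Cu²⁺/Cu couple has the higher reduction potential and acts as the cathode, so E°_cell = +0.34 − (-1.66) = 2.00 V.
Balancing electrons gives n = 6; the reaction quotient is Q = [Al³⁺]^2/[Cu²⁺]^3 = 0.0100.
At 25 °C, E = E° − (0.0592/n) log Q = 2.00 − (0.0592/6)(-2.000) = 2.000 + 0.020 = 2.020 V.

2.02 V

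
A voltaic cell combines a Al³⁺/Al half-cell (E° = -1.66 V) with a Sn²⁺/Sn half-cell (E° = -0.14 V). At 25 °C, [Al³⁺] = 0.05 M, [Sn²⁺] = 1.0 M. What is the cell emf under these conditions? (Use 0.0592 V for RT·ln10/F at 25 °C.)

1.55 V

The Sn²⁺/Sn couple has the higher reduction potential and acts as the cathode, so E°_cell = -0.14 − (-1.66) = 1.52 V.
Balancing electrons gives n = 6; the reaction quotient is Q = [Al³⁺]^2/[Sn²⁺]^3 = 0.00250.
At 25 °C, E = E° − (0.0592/n) log Q = 1.52 − (0.0592/6)(-2.602) = 1.520 + 0.026 = 1.546 V.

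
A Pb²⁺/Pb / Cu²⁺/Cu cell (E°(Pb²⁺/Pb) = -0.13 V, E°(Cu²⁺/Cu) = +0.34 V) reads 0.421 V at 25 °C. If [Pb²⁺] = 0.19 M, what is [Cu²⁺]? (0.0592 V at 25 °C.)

From the Nernst equation, log Q = n(E° − E)/0.0592 = 2(0.47 − 0.421)/0.0592 = 1.655, so Q = 45.2.
With Q = [Pb²⁺]/[Cu²⁺] and the known concentrations, [Cu²⁺] in the denominator gives [Cu²⁺] = 0.0042 M.

0.0042 M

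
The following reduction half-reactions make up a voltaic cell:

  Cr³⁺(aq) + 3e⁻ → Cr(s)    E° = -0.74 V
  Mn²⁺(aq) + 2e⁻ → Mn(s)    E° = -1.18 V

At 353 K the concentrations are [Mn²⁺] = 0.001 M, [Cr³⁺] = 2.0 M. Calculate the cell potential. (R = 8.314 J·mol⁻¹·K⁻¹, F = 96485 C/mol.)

The Cr³⁺/Cr couple has the higher reduction potential and acts as the cathode, so E°_cell = -0.74 − (-1.18) = 0.44 V.
Balancing electrons gives n = 6; the reaction quotient is Q = [Mn²⁺]^3/[Cr³⁺]^2 = 2.5 × 10^-10.
E = E° − (RT/nF) ln Q = 0.44 − (8.314×353)/(6×96485) × (-22.110) = 0.440 + 0.112 = 0.552 V.

0.552 V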